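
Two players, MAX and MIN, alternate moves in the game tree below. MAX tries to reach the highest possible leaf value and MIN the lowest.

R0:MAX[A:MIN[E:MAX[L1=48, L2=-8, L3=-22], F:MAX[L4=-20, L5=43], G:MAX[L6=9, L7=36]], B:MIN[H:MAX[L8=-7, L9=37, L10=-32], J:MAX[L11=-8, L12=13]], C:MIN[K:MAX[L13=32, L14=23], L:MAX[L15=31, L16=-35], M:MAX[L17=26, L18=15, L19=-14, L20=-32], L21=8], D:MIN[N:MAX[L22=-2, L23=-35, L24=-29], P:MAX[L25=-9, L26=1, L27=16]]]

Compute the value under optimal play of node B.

13

H (MAX): max(-7, 37, -32) = 37
J (MAX): max(-8, 13) = 13
B (MIN): min(37, 13) = 13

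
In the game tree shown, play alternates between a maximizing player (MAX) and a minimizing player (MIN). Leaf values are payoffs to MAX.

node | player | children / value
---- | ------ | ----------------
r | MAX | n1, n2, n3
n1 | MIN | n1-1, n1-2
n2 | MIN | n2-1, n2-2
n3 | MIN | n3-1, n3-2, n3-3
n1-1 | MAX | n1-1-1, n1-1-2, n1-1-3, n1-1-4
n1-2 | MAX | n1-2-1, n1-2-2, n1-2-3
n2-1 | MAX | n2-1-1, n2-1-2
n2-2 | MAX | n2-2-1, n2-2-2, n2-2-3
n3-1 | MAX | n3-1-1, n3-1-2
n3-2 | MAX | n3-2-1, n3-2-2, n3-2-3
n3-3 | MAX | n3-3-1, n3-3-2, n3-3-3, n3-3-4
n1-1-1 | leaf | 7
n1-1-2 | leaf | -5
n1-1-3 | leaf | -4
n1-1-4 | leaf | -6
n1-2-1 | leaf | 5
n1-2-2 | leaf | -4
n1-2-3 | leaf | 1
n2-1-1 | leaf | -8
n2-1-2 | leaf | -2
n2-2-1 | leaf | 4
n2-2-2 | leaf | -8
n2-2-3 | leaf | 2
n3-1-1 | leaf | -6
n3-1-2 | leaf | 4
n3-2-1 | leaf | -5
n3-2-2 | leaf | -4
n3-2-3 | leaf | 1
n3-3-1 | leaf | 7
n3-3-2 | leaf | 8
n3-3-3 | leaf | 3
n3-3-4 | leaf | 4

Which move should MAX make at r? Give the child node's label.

n1-1 (MAX): max(7, -5, -4, -6) = 7
n1-2 (MAX): max(5, -4, 1) = 5
n1 (MIN): min(7, 5) = 5
n2-1 (MAX): max(-8, -2) = -2
n2-2 (MAX): max(4, -8, 2) = 4
n2 (MIN): min(-2, 4) = -2
n3-1 (MAX): max(-6, 4) = 4
n3-2 (MAX): max(-5, -4, 1) = 1
n3-3 (MAX): max(7, 8, 3, 4) = 8
n3 (MIN): min(4, 1, 8) = 1
r (MAX): max(5, -2, 1) = 5
MAX at r wants the highest of {n1=5, n2=-2, n3=1}, so chooses n1.

n1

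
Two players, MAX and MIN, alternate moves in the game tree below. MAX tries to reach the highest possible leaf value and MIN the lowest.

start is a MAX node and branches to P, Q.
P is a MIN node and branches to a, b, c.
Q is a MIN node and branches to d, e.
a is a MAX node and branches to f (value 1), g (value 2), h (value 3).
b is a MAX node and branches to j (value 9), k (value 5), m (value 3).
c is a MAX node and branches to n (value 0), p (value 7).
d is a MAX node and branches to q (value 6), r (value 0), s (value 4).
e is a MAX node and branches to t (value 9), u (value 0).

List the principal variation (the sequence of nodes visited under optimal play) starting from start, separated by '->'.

start -> Q -> d -> q

a (MAX): max(1, 2, 3) = 3
b (MAX): max(9, 5, 3) = 9
c (MAX): max(0, 7) = 7
P (MIN): min(3, 9, 7) = 3
d (MAX): max(6, 0, 4) = 6
e (MAX): max(9, 0) = 9
Q (MIN): min(6, 9) = 6
start (MAX): max(3, 6) = 6
At start, MAX picks Q (highest: 6).
At Q, MIN picks d (lowest: 6).
At d, MAX picks q (highest: 6).
Terminal value 6.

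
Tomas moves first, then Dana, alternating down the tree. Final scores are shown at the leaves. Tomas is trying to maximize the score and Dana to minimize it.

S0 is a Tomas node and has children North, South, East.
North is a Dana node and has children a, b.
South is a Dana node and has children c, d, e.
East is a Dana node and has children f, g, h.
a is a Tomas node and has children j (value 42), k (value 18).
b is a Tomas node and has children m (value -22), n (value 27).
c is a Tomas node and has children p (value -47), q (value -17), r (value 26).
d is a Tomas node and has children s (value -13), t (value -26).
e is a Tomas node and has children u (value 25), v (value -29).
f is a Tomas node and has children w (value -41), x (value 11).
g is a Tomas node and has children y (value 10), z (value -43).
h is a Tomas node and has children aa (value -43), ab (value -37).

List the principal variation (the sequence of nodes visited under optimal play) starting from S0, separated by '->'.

a (Tomas): max(42, 18) = 42
b (Tomas): max(-22, 27) = 27
North (Dana): min(42, 27) = 27
c (Tomas): max(-47, -17, 26) = 26
d (Tomas): max(-13, -26) = -13
e (Tomas): max(25, -29) = 25
South (Dana): min(26, -13, 25) = -13
f (Tomas): max(-41, 11) = 11
g (Tomas): max(10, -43) = 10
h (Tomas): max(-43, -37) = -37
East (Dana): min(11, 10, -37) = -37
S0 (Tomas): max(27, -13, -37) = 27
At S0, Tomas picks North (highest: 27).
At North, Dana picks b (lowest: 27).
At b, Tomas picks n (highest: 27).
Terminal value 27.

S0 -> North -> b -> n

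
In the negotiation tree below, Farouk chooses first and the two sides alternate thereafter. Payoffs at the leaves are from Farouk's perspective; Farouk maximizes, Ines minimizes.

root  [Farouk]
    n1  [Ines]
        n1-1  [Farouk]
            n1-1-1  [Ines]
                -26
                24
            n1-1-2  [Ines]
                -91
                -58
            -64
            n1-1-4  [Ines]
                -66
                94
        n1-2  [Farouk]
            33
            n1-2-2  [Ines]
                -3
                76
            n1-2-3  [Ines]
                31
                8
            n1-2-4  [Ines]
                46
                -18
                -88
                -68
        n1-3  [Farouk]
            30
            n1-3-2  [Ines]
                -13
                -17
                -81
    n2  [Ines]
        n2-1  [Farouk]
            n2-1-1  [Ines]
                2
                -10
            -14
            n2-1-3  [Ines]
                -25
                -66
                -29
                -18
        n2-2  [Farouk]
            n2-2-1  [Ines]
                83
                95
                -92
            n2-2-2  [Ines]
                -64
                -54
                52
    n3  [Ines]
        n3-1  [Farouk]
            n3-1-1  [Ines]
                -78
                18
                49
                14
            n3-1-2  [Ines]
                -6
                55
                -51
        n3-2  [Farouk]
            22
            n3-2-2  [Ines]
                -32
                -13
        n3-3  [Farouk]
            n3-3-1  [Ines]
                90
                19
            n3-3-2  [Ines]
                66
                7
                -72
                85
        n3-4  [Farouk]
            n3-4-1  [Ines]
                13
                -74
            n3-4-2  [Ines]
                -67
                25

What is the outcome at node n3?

n3-1-1 (Ines): min(-78, 18, 49, 14) = -78
n3-1-2 (Ines): min(-6, 55, -51) = -51
n3-1 (Farouk): max(-78, -51) = -51
n3-2-2 (Ines): min(-32, -13) = -32
n3-2 (Farouk): max(22, -32) = 22
n3-3-1 (Ines): min(90, 19) = 19
n3-3-2 (Ines): min(66, 7, -72, 85) = -72
n3-3 (Farouk): max(19, -72) = 19
n3-4-1 (Ines): min(13, -74) = -74
n3-4-2 (Ines): min(-67, 25) = -67
n3-4 (Farouk): max(-74, -67) = -67
n3 (Ines): min(-51, 22, 19, -67) = -67

-67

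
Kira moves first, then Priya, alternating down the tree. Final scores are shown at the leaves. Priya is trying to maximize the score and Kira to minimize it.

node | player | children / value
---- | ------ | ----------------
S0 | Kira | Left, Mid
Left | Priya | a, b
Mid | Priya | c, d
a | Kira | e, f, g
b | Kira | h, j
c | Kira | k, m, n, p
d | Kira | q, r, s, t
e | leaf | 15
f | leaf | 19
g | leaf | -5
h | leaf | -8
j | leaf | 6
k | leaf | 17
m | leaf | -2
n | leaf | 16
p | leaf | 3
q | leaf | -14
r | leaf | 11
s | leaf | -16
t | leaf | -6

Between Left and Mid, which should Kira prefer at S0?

Left

a (Kira): min(15, 19, -5) = -5
b (Kira): min(-8, 6) = -8
Left (Priya): max(-5, -8) = -5
c (Kira): min(17, -2, 16, 3) = -2
d (Kira): min(-14, 11, -16, -6) = -16
Mid (Priya): max(-2, -16) = -2
Kira prefers the lower value; Left=-5, Mid=-2. Left is better since -5 < -2.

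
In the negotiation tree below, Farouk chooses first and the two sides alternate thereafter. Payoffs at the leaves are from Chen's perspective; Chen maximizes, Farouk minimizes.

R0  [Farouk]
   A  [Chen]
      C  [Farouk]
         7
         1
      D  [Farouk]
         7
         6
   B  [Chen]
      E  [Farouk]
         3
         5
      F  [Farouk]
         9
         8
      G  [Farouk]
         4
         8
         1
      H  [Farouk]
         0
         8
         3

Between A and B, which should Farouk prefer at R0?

A

C (Farouk): min(7, 1) = 1
D (Farouk): min(7, 6) = 6
A (Chen): max(1, 6) = 6
E (Farouk): min(3, 5) = 3
F (Farouk): min(9, 8) = 8
G (Farouk): min(4, 8, 1) = 1
H (Farouk): min(0, 8, 3) = 0
B (Chen): max(3, 8, 1, 0) = 8
Farouk prefers the lower value; A=6, B=8. A is better since 6 < 8.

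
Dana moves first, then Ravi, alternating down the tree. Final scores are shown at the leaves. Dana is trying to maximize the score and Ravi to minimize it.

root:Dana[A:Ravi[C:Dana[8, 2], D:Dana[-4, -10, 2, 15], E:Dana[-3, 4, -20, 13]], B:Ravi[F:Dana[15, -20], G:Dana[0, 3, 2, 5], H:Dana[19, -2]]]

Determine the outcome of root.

8

C (Dana): max(8, 2) = 8
D (Dana): max(-4, -10, 2, 15) = 15
E (Dana): max(-3, 4, -20, 13) = 13
A (Ravi): min(8, 15, 13) = 8
F (Dana): max(15, -20) = 15
G (Dana): max(0, 3, 2, 5) = 5
H (Dana): max(19, -2) = 19
B (Ravi): min(15, 5, 19) = 5
root (Dana): max(8, 5) = 8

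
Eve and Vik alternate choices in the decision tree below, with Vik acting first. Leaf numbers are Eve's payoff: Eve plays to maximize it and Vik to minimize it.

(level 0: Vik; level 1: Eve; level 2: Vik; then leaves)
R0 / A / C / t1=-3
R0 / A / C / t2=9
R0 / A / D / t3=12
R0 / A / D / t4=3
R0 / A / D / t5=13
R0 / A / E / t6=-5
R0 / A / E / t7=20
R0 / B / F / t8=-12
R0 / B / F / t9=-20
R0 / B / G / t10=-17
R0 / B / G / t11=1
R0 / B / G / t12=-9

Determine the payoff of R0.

-17

C (Vik): min(-3, 9) = -3
D (Vik): min(12, 3, 13) = 3
E (Vik): min(-5, 20) = -5
A (Eve): max(-3, 3, -5) = 3
F (Vik): min(-12, -20) = -20
G (Vik): min(-17, 1, -9) = -17
B (Eve): max(-20, -17) = -17
R0 (Vik): min(3, -17) = -17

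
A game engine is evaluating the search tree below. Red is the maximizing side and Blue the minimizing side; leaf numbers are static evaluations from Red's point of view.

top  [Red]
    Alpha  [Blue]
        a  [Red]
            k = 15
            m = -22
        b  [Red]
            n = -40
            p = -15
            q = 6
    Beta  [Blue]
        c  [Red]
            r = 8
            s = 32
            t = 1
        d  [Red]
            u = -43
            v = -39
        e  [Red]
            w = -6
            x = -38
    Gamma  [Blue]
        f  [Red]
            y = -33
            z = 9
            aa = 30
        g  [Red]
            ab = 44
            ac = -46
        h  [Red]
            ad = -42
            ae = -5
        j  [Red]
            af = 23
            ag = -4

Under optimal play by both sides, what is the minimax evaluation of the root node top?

6

a (Red): max(15, -22) = 15
b (Red): max(-40, -15, 6) = 6
Alpha (Blue): min(15, 6) = 6
c (Red): max(8, 32, 1) = 32
d (Red): max(-43, -39) = -39
e (Red): max(-6, -38) = -6
Beta (Blue): min(32, -39, -6) = -39
f (Red): max(-33, 9, 30) = 30
g (Red): max(44, -46) = 44
h (Red): max(-42, -5) = -5
j (Red): max(23, -4) = 23
Gamma (Blue): min(30, 44, -5, 23) = -5
top (Red): max(6, -39, -5) = 6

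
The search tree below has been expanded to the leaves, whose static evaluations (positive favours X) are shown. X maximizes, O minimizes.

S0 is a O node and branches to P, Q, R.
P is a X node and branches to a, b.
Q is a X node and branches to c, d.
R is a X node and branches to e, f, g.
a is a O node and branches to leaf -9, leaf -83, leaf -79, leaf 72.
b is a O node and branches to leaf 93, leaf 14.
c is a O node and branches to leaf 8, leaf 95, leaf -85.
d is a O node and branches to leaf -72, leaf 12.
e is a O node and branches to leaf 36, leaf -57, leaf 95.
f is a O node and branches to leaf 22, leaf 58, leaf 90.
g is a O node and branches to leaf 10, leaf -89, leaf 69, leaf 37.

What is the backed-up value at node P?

a (O): min(-9, -83, -79, 72) = -83
b (O): min(93, 14) = 14
P (X): max(-83, 14) = 14

14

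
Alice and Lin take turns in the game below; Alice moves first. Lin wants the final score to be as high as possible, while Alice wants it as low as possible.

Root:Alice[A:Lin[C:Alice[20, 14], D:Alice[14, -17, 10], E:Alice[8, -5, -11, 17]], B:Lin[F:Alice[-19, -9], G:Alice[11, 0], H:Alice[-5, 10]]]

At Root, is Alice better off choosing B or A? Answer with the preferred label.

B

F (Alice): min(-19, -9) = -19
G (Alice): min(11, 0) = 0
H (Alice): min(-5, 10) = -5
B (Lin): max(-19, 0, -5) = 0
C (Alice): min(20, 14) = 14
D (Alice): min(14, -17, 10) = -17
E (Alice): min(8, -5, -11, 17) = -11
A (Lin): max(14, -17, -11) = 14
Alice prefers the lower value; B=0, A=14. B is better since 0 < 14.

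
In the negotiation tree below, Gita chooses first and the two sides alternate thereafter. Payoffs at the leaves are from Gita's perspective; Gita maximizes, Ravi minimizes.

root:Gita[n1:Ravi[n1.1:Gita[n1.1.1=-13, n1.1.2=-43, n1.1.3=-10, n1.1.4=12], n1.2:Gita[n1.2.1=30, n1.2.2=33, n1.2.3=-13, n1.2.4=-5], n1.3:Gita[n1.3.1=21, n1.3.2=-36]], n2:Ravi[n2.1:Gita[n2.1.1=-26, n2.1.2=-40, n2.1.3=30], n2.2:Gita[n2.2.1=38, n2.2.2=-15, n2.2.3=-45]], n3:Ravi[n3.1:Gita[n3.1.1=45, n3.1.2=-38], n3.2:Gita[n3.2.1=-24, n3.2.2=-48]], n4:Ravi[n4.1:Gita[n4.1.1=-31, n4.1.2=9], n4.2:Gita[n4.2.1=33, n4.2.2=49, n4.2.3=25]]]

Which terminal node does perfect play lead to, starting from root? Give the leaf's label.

n1.1 (Gita): max(-13, -43, -10, 12) = 12
n1.2 (Gita): max(30, 33, -13, -5) = 33
n1.3 (Gita): max(21, -36) = 21
n1 (Ravi): min(12, 33, 21) = 12
n2.1 (Gita): max(-26, -40, 30) = 30
n2.2 (Gita): max(38, -15, -45) = 38
n2 (Ravi): min(30, 38) = 30
n3.1 (Gita): max(45, -38) = 45
n3.2 (Gita): max(-24, -48) = -24
n3 (Ravi): min(45, -24) = -24
n4.1 (Gita): max(-31, 9) = 9
n4.2 (Gita): max(33, 49, 25) = 49
n4 (Ravi): min(9, 49) = 9
root (Gita): max(12, 30, -24, 9) = 30
At root, Gita picks n2 (highest: 30).
At n2, Ravi picks n2.1 (lowest: 30).
At n2.1, Gita picks n2.1.3 (highest: 30).
Terminal value 30.

n2.1.3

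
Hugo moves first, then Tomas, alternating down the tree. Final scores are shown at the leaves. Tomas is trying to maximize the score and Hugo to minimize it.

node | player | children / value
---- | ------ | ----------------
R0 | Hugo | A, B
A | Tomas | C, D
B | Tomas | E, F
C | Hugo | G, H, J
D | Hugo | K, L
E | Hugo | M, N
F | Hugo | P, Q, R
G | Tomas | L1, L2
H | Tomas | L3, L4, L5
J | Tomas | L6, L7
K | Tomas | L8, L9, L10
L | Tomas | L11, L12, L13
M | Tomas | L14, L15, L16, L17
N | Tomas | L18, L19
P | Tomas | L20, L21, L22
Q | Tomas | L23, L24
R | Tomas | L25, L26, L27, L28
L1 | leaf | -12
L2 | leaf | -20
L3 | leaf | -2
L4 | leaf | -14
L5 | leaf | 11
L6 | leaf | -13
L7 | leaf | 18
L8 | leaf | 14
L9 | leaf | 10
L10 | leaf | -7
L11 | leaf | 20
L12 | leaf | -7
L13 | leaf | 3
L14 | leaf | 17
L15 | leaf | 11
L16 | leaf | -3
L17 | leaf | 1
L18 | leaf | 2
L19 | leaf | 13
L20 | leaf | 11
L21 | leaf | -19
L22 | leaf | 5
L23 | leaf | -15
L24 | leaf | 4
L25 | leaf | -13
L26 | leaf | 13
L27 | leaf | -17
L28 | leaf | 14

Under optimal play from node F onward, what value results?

P (Tomas): max(11, -19, 5) = 11
Q (Tomas): max(-15, 4) = 4
R (Tomas): max(-13, 13, -17, 14) = 14
F (Hugo): min(11, 4, 14) = 4

4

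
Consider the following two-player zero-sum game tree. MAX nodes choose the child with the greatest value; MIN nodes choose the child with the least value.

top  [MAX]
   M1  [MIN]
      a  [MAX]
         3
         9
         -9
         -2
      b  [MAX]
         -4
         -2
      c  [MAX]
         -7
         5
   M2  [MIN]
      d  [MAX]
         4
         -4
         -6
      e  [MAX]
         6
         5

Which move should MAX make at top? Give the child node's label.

M2

a (MAX): max(3, 9, -9, -2) = 9
b (MAX): max(-4, -2) = -2
c (MAX): max(-7, 5) = 5
M1 (MIN): min(9, -2, 5) = -2
d (MAX): max(4, -4, -6) = 4
e (MAX): max(6, 5) = 6
M2 (MIN): min(4, 6) = 4
top (MAX): max(-2, 4) = 4
MAX at top wants the highest of {M1=-2, M2=4}, so chooses M2.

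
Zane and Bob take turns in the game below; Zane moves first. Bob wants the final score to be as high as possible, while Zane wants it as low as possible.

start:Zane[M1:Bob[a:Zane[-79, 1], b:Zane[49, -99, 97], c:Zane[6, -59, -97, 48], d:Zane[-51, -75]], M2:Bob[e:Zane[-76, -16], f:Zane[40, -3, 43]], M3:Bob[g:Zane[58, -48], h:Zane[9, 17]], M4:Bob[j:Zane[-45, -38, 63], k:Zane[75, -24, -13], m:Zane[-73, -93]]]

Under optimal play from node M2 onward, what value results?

-3

e (Zane): min(-76, -16) = -76
f (Zane): min(40, -3, 43) = -3
M2 (Bob): max(-76, -3) = -3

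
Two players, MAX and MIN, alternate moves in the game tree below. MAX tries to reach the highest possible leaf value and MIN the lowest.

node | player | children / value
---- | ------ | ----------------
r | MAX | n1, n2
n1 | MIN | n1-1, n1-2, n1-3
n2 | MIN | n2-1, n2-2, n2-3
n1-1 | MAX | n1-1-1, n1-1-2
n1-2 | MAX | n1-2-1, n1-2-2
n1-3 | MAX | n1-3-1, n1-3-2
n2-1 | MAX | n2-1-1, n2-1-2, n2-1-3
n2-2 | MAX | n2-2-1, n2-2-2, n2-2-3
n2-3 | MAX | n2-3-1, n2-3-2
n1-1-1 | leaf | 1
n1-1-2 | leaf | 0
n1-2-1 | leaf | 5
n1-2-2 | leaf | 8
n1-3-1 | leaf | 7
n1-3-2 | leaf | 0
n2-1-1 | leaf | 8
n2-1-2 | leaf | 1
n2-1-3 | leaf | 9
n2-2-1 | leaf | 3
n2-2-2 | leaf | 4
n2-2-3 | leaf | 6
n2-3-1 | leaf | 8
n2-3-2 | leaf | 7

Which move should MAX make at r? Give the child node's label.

n2

n1-1 (MAX): max(1, 0) = 1
n1-2 (MAX): max(5, 8) = 8
n1-3 (MAX): max(7, 0) = 7
n1 (MIN): min(1, 8, 7) = 1
n2-1 (MAX): max(8, 1, 9) = 9
n2-2 (MAX): max(3, 4, 6) = 6
n2-3 (MAX): max(8, 7) = 8
n2 (MIN): min(9, 6, 8) = 6
r (MAX): max(1, 6) = 6
MAX at r wants the highest of {n1=1, n2=6}, so chooses n2.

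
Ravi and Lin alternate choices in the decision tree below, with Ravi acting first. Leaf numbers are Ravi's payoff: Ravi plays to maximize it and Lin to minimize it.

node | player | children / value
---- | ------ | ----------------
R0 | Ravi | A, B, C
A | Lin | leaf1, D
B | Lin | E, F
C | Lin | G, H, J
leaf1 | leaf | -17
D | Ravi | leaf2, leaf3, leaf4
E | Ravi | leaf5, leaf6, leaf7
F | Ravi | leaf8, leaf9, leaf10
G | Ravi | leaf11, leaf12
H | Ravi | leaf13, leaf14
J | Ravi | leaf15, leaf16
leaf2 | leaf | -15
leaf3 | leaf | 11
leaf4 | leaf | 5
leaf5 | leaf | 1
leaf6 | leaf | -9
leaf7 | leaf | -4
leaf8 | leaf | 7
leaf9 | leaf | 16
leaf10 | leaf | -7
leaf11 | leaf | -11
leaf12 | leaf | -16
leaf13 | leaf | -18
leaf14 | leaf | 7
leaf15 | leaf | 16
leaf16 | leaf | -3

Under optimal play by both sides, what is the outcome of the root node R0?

D (Ravi): max(-15, 11, 5) = 11
A (Lin): min(-17, 11) = -17
E (Ravi): max(1, -9, -4) = 1
F (Ravi): max(7, 16, -7) = 16
B (Lin): min(1, 16) = 1
G (Ravi): max(-11, -16) = -11
H (Ravi): max(-18, 7) = 7
J (Ravi): max(16, -3) = 16
C (Lin): min(-11, 7, 16) = -11
R0 (Ravi): max(-17, 1, -11) = 1

1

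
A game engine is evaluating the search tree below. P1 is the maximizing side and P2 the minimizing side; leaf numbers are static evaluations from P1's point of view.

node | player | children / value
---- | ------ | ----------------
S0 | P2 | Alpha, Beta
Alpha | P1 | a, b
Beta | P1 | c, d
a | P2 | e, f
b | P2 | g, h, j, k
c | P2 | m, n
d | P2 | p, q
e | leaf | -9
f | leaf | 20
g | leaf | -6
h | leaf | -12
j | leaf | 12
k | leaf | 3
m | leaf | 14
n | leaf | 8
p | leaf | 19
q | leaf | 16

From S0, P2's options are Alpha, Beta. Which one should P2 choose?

Alpha

a (P2): min(-9, 20) = -9
b (P2): min(-6, -12, 12, 3) = -12
Alpha (P1): max(-9, -12) = -9
c (P2): min(14, 8) = 8
d (P2): min(19, 16) = 16
Beta (P1): max(8, 16) = 16
S0 (P2): min(-9, 16) = -9
P2 at S0 wants the lowest of {Alpha=-9, Beta=16}, so chooses Alpha.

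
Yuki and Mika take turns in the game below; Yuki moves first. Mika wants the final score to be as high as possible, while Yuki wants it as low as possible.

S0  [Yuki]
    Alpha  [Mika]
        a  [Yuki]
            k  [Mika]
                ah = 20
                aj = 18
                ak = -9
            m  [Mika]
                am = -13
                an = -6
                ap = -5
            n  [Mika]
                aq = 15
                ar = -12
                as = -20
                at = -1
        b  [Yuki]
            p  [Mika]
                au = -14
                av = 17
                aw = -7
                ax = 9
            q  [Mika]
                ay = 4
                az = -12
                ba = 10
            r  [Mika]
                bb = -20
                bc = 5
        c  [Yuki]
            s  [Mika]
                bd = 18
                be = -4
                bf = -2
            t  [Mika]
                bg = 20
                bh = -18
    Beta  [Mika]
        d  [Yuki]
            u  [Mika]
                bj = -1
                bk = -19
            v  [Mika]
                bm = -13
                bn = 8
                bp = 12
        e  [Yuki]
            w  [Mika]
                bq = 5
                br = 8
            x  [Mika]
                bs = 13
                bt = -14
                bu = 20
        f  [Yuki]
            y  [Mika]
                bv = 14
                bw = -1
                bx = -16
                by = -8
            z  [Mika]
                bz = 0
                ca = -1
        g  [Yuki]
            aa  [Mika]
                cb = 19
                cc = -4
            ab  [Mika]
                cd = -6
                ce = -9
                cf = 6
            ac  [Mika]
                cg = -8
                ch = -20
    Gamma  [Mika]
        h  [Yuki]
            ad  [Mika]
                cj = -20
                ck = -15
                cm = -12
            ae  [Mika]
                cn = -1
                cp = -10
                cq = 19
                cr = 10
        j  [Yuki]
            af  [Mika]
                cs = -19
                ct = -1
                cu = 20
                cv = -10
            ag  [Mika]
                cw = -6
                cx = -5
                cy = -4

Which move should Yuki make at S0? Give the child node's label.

Gamma

k (Mika): max(20, 18, -9) = 20
m (Mika): max(-13, -6, -5) = -5
n (Mika): max(15, -12, -20, -1) = 15
a (Yuki): min(20, -5, 15) = -5
p (Mika): max(-14, 17, -7, 9) = 17
q (Mika): max(4, -12, 10) = 10
r (Mika): max(-20, 5) = 5
b (Yuki): min(17, 10, 5) = 5
s (Mika): max(18, -4, -2) = 18
t (Mika): max(20, -18) = 20
c (Yuki): min(18, 20) = 18
Alpha (Mika): max(-5, 5, 18) = 18
u (Mika): max(-1, -19) = -1
v (Mika): max(-13, 8, 12) = 12
d (Yuki): min(-1, 12) = -1
w (Mika): max(5, 8) = 8
x (Mika): max(13, -14, 20) = 20
e (Yuki): min(8, 20) = 8
y (Mika): max(14, -1, -16, -8) = 14
z (Mika): max(0, -1) = 0
f (Yuki): min(14, 0) = 0
aa (Mika): max(19, -4) = 19
ab (Mika): max(-6, -9, 6) = 6
ac (Mika): max(-8, -20) = -8
g (Yuki): min(19, 6, -8) = -8
Beta (Mika): max(-1, 8, 0, -8) = 8
ad (Mika): max(-20, -15, -12) = -12
ae (Mika): max(-1, -10, 19, 10) = 19
h (Yuki): min(-12, 19) = -12
af (Mika): max(-19, -1, 20, -10) = 20
ag (Mika): max(-6, -5, -4) = -4
j (Yuki): min(20, -4) = -4
Gamma (Mika): max(-12, -4) = -4
S0 (Yuki): min(18, 8, -4) = -4
Yuki at S0 wants the lowest of {Alpha=18, Beta=8, Gamma=-4}, so chooses Gamma.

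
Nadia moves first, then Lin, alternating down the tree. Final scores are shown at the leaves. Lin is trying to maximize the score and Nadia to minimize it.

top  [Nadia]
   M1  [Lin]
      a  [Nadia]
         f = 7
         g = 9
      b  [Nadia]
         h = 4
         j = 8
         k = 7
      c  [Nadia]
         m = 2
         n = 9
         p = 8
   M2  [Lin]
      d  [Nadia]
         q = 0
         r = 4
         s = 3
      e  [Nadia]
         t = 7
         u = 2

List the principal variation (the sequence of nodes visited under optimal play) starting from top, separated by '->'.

top -> M2 -> e -> u

a (Nadia): min(7, 9) = 7
b (Nadia): min(4, 8, 7) = 4
c (Nadia): min(2, 9, 8) = 2
M1 (Lin): max(7, 4, 2) = 7
d (Nadia): min(0, 4, 3) = 0
e (Nadia): min(7, 2) = 2
M2 (Lin): max(0, 2) = 2
top (Nadia): min(7, 2) = 2
At top, Nadia picks M2 (lowest: 2).
At M2, Lin picks e (highest: 2).
At e, Nadia picks u (lowest: 2).
Terminal value 2.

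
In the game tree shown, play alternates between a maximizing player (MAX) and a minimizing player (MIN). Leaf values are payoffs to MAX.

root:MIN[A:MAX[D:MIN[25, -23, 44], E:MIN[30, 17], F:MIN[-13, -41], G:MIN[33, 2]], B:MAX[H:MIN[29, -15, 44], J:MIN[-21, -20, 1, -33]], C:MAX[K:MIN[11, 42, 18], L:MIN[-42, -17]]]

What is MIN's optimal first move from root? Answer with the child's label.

B

D (MIN): min(25, -23, 44) = -23
E (MIN): min(30, 17) = 17
F (MIN): min(-13, -41) = -41
G (MIN): min(33, 2) = 2
A (MAX): max(-23, 17, -41, 2) = 17
H (MIN): min(29, -15, 44) = -15
J (MIN): min(-21, -20, 1, -33) = -33
B (MAX): max(-15, -33) = -15
K (MIN): min(11, 42, 18) = 11
L (MIN): min(-42, -17) = -42
C (MAX): max(11, -42) = 11
root (MIN): min(17, -15, 11) = -15
MIN at root wants the lowest of {A=17, B=-15, C=11}, so chooses B.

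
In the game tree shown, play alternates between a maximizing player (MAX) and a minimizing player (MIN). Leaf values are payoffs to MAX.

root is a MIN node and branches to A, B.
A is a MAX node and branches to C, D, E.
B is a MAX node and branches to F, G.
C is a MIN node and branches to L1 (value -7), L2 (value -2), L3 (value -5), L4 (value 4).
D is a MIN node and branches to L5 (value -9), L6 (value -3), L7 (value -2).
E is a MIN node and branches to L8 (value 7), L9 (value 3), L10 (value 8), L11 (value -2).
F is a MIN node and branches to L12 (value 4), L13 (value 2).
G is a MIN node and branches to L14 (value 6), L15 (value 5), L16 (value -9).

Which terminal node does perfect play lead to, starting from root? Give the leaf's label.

L11

C (MIN): min(-7, -2, -5, 4) = -7
D (MIN): min(-9, -3, -2) = -9
E (MIN): min(7, 3, 8, -2) = -2
A (MAX): max(-7, -9, -2) = -2
F (MIN): min(4, 2) = 2
G (MIN): min(6, 5, -9) = -9
B (MAX): max(2, -9) = 2
root (MIN): min(-2, 2) = -2
At root, MIN picks A (lowest: -2).
At A, MAX picks E (highest: -2).
At E, MIN picks L11 (lowest: -2).
Terminal value -2.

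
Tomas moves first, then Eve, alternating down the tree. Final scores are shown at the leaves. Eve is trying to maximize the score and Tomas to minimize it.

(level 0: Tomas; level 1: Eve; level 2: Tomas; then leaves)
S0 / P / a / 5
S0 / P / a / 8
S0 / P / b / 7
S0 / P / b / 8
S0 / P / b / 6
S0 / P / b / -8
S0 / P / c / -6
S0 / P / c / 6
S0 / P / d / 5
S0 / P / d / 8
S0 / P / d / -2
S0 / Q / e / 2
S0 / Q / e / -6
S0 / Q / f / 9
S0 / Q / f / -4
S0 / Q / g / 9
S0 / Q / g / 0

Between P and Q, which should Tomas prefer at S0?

a (Tomas): min(5, 8) = 5
b (Tomas): min(7, 8, 6, -8) = -8
c (Tomas): min(-6, 6) = -6
d (Tomas): min(5, 8, -2) = -2
P (Eve): max(5, -8, -6, -2) = 5
e (Tomas): min(2, -6) = -6
f (Tomas): min(9, -4) = -4
g (Tomas): min(9, 0) = 0
Q (Eve): max(-6, -4, 0) = 0
Tomas prefers the lower value; P=5, Q=0. Q is better since 0 < 5.

Q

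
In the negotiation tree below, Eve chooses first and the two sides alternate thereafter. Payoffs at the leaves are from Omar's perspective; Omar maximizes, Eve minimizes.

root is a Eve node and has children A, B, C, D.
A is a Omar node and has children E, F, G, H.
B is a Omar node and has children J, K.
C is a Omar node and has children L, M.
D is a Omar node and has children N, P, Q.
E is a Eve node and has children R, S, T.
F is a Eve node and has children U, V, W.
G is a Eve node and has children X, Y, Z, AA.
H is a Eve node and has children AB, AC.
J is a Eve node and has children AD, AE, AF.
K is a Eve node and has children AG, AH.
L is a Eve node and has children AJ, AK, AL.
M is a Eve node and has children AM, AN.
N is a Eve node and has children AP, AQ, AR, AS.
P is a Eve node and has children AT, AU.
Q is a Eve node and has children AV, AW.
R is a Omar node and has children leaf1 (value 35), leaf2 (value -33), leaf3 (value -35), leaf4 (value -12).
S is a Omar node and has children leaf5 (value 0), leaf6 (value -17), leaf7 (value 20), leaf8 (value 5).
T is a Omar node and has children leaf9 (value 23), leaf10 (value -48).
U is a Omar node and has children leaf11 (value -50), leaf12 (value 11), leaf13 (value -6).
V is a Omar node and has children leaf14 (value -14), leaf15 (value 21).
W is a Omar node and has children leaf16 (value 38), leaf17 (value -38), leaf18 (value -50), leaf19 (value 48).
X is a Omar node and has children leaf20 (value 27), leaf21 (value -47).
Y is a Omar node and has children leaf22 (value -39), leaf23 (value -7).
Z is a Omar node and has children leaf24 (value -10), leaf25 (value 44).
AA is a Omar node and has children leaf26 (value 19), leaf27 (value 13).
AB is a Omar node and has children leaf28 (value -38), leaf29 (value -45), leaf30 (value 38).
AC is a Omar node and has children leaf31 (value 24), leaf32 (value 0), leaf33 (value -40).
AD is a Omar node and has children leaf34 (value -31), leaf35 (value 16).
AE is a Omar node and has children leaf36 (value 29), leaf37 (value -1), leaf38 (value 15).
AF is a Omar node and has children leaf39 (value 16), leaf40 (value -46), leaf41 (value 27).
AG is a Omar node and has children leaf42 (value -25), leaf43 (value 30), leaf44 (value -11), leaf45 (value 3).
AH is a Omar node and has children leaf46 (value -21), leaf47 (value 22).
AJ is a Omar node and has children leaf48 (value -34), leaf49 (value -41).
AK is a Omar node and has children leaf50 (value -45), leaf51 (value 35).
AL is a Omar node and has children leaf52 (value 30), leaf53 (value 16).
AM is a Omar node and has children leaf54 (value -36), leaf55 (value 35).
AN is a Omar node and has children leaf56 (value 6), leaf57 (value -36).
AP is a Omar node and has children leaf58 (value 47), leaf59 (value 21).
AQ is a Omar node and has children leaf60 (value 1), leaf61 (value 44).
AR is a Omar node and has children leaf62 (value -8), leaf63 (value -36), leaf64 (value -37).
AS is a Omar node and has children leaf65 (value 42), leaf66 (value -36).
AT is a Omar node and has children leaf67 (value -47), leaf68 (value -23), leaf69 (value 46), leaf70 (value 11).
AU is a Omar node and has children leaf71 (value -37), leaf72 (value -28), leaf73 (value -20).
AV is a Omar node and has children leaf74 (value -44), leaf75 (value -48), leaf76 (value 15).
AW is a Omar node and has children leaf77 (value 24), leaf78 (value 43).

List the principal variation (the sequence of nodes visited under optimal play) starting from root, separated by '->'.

root -> C -> M -> AN -> leaf56

R (Omar): max(35, -33, -35, -12) = 35
S (Omar): max(0, -17, 20, 5) = 20
T (Omar): max(23, -48) = 23
E (Eve): min(35, 20, 23) = 20
U (Omar): max(-50, 11, -6) = 11
V (Omar): max(-14, 21) = 21
W (Omar): max(38, -38, -50, 48) = 48
F (Eve): min(11, 21, 48) = 11
X (Omar): max(27, -47) = 27
Y (Omar): max(-39, -7) = -7
Z (Omar): max(-10, 44) = 44
AA (Omar): max(19, 13) = 19
G (Eve): min(27, -7, 44, 19) = -7
AB (Omar): max(-38, -45, 38) = 38
AC (Omar): max(24, 0, -40) = 24
H (Eve): min(38, 24) = 24
A (Omar): max(20, 11, -7, 24) = 24
AD (Omar): max(-31, 16) = 16
AE (Omar): max(29, -1, 15) = 29
AF (Omar): max(16, -46, 27) = 27
J (Eve): min(16, 29, 27) = 16
AG (Omar): max(-25, 30, -11, 3) = 30
AH (Omar): max(-21, 22) = 22
K (Eve): min(30, 22) = 22
B (Omar): max(16, 22) = 22
AJ (Omar): max(-34, -41) = -34
AK (Omar): max(-45, 35) = 35
AL (Omar): max(30, 16) = 30
L (Eve): min(-34, 35, 30) = -34
AM (Omar): max(-36, 35) = 35
AN (Omar): max(6, -36) = 6
M (Eve): min(35, 6) = 6
C (Omar): max(-34, 6) = 6
AP (Omar): max(47, 21) = 47
AQ (Omar): max(1, 44) = 44
AR (Omar): max(-8, -36, -37) = -8
AS (Omar): max(42, -36) = 42
N (Eve): min(47, 44, -8, 42) = -8
AT (Omar): max(-47, -23, 46, 11) = 46
AU (Omar): max(-37, -28, -20) = -20
P (Eve): min(46, -20) = -20
AV (Omar): max(-44, -48, 15) = 15
AW (Omar): max(24, 43) = 43
Q (Eve): min(15, 43) = 15
D (Omar): max(-8, -20, 15) = 15
root (Eve): min(24, 22, 6, 15) = 6
At root, Eve picks C (lowest: 6).
At C, Omar picks M (highest: 6).
At M, Eve picks AN (lowest: 6).
At AN, Omar picks leaf56 (highest: 6).
Terminal value 6.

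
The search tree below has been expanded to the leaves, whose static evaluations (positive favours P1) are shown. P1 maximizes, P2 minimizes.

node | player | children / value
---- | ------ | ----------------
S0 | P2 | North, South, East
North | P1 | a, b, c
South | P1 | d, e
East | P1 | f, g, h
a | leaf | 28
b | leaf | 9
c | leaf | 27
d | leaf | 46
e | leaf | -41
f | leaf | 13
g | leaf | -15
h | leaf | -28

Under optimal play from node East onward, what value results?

East (P1): max(13, -15, -28) = 13

13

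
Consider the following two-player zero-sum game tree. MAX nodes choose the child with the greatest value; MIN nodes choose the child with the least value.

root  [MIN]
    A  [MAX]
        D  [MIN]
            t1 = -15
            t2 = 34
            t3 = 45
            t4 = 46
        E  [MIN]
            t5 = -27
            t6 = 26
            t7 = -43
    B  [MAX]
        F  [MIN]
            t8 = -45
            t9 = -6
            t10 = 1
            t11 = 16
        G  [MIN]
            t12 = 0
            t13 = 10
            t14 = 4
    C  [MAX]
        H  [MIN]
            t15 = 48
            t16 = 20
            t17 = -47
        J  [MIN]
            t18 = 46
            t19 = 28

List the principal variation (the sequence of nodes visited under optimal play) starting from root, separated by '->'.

D (MIN): min(-15, 34, 45, 46) = -15
E (MIN): min(-27, 26, -43) = -43
A (MAX): max(-15, -43) = -15
F (MIN): min(-45, -6, 1, 16) = -45
G (MIN): min(0, 10, 4) = 0
B (MAX): max(-45, 0) = 0
H (MIN): min(48, 20, -47) = -47
J (MIN): min(46, 28) = 28
C (MAX): max(-47, 28) = 28
root (MIN): min(-15, 0, 28) = -15
At root, MIN picks A (lowest: -15).
At A, MAX picks D (highest: -15).
At D, MIN picks t1 (lowest: -15).
Terminal value -15.

root -> A -> D -> t1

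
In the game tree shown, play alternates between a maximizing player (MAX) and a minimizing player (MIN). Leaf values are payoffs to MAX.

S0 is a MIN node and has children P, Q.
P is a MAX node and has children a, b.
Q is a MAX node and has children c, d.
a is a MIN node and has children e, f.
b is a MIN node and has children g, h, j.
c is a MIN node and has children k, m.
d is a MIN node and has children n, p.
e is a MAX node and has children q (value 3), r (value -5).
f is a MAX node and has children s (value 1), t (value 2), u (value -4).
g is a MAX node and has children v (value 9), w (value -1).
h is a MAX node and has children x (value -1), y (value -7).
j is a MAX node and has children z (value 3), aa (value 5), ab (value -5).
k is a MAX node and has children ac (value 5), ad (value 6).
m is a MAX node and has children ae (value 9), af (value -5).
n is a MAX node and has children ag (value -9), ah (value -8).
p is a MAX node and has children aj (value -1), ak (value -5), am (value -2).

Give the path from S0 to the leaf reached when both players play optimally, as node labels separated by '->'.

e (MAX): max(3, -5) = 3
f (MAX): max(1, 2, -4) = 2
a (MIN): min(3, 2) = 2
g (MAX): max(9, -1) = 9
h (MAX): max(-1, -7) = -1
j (MAX): max(3, 5, -5) = 5
b (MIN): min(9, -1, 5) = -1
P (MAX): max(2, -1) = 2
k (MAX): max(5, 6) = 6
m (MAX): max(9, -5) = 9
c (MIN): min(6, 9) = 6
n (MAX): max(-9, -8) = -8
p (MAX): max(-1, -5, -2) = -1
d (MIN): min(-8, -1) = -8
Q (MAX): max(6, -8) = 6
S0 (MIN): min(2, 6) = 2
At S0, MIN picks P (lowest: 2).
At P, MAX picks a (highest: 2).
At a, MIN picks f (lowest: 2).
At f, MAX picks t (highest: 2).
Terminal value 2.

S0 -> P -> a -> f -> t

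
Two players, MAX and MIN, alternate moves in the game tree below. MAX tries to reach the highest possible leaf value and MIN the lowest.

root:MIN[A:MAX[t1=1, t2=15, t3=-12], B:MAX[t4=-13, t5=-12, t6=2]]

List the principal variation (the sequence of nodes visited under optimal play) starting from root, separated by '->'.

A (MAX): max(1, 15, -12) = 15
B (MAX): max(-13, -12, 2) = 2
root (MIN): min(15, 2) = 2
At root, MIN picks B (lowest: 2).
At B, MAX picks t6 (highest: 2).
Terminal value 2.

root -> B -> t6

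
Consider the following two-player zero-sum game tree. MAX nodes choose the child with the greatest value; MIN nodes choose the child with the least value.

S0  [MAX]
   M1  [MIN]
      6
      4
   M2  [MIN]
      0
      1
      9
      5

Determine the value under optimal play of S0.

4

M1 (MIN): min(6, 4) = 4
M2 (MIN): min(0, 1, 9, 5) = 0
S0 (MAX): max(4, 0) = 4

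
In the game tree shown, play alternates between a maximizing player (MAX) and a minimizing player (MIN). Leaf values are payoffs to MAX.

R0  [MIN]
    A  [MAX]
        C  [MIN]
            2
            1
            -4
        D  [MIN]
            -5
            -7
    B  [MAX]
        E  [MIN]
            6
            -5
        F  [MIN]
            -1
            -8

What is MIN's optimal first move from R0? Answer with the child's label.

C (MIN): min(2, 1, -4) = -4
D (MIN): min(-5, -7) = -7
A (MAX): max(-4, -7) = -4
E (MIN): min(6, -5) = -5
F (MIN): min(-1, -8) = -8
B (MAX): max(-5, -8) = -5
R0 (MIN): min(-4, -5) = -5
MIN at R0 wants the lowest of {A=-4, B=-5}, so chooses B.

B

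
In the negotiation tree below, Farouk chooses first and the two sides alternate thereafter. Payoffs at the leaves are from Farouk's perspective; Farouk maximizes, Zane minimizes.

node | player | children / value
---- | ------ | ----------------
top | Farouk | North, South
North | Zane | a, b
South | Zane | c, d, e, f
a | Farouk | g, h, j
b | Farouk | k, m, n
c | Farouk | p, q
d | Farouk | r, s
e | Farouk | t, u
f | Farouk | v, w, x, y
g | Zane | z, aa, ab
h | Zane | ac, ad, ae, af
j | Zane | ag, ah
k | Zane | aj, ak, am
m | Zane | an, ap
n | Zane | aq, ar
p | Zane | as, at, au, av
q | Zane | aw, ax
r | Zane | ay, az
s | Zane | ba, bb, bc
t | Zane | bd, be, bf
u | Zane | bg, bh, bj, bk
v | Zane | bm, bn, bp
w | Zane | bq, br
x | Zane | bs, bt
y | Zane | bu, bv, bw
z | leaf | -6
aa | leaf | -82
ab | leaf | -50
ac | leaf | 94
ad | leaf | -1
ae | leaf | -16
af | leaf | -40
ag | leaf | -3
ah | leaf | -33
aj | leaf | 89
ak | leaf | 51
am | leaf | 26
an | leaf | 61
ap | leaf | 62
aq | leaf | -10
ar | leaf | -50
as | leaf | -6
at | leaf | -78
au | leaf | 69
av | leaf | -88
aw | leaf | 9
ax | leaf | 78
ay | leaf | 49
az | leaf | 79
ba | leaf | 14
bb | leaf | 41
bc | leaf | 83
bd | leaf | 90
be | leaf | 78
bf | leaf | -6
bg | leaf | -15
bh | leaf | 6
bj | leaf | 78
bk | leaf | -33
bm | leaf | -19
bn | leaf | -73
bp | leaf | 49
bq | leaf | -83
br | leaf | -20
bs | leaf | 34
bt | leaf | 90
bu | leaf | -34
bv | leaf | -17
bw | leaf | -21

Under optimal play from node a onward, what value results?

-33

g (Zane): min(-6, -82, -50) = -82
h (Zane): min(94, -1, -16, -40) = -40
j (Zane): min(-3, -33) = -33
a (Farouk): max(-82, -40, -33) = -33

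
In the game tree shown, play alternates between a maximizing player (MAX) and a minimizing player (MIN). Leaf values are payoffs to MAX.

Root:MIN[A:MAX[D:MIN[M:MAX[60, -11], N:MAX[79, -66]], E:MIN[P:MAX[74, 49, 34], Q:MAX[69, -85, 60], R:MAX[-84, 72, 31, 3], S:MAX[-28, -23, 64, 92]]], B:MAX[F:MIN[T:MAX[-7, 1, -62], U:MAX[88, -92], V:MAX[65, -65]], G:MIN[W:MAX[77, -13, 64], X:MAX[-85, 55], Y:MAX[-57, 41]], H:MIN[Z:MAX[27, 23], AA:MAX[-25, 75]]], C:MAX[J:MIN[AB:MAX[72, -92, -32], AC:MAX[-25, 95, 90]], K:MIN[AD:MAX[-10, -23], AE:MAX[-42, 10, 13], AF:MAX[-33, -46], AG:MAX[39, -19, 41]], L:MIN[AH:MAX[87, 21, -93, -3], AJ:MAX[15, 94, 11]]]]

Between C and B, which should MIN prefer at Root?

B

AB (MAX): max(72, -92, -32) = 72
AC (MAX): max(-25, 95, 90) = 95
J (MIN): min(72, 95) = 72
AD (MAX): max(-10, -23) = -10
AE (MAX): max(-42, 10, 13) = 13
AF (MAX): max(-33, -46) = -33
AG (MAX): max(39, -19, 41) = 41
K (MIN): min(-10, 13, -33, 41) = -33
AH (MAX): max(87, 21, -93, -3) = 87
AJ (MAX): max(15, 94, 11) = 94
L (MIN): min(87, 94) = 87
C (MAX): max(72, -33, 87) = 87
T (MAX): max(-7, 1, -62) = 1
U (MAX): max(88, -92) = 88
V (MAX): max(65, -65) = 65
F (MIN): min(1, 88, 65) = 1
W (MAX): max(77, -13, 64) = 77
X (MAX): max(-85, 55) = 55
Y (MAX): max(-57, 41) = 41
G (MIN): min(77, 55, 41) = 41
Z (MAX): max(27, 23) = 27
AA (MAX): max(-25, 75) = 75
H (MIN): min(27, 75) = 27
B (MAX): max(1, 41, 27) = 41
MIN prefers the lower value; C=87, B=41. B is better since 41 < 87.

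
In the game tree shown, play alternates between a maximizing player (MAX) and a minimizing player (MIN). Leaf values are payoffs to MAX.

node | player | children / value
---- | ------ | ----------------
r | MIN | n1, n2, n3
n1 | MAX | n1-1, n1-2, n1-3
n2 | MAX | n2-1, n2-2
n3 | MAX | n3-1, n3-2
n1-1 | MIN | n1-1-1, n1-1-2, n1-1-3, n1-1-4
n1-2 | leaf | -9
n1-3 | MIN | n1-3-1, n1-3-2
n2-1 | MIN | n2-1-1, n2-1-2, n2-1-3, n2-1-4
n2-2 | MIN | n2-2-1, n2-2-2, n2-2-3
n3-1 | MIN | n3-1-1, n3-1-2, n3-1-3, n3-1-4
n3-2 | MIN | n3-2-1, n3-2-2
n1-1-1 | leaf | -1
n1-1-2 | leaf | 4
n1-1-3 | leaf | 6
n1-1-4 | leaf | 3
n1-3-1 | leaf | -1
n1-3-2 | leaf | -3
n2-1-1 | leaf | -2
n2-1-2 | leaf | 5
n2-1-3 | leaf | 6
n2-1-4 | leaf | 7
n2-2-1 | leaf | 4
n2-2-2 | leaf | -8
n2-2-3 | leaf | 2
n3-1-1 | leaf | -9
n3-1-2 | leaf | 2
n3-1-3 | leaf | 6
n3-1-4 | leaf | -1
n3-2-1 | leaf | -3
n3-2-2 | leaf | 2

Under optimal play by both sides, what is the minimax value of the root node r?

n1-1 (MIN): min(-1, 4, 6, 3) = -1
n1-3 (MIN): min(-1, -3) = -3
n1 (MAX): max(-1, -9, -3) = -1
n2-1 (MIN): min(-2, 5, 6, 7) = -2
n2-2 (MIN): min(4, -8, 2) = -8
n2 (MAX): max(-2, -8) = -2
n3-1 (MIN): min(-9, 2, 6, -1) = -9
n3-2 (MIN): min(-3, 2) = -3
n3 (MAX): max(-9, -3) = -3
r (MIN): min(-1, -2, -3) = -3

-3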